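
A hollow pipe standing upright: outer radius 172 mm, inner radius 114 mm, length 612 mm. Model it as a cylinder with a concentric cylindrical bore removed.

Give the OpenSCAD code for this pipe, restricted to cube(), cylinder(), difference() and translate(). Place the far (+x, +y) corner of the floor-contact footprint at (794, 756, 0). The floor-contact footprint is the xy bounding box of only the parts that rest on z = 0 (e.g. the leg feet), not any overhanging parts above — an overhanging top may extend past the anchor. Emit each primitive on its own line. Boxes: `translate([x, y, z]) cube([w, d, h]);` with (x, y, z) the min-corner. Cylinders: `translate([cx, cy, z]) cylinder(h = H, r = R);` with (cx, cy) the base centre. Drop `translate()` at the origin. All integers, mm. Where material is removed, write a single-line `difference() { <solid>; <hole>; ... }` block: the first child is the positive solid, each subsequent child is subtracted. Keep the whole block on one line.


difference() { translate([622, 584, 0]) cylinder(h = 612, r = 172); translate([622, 584, 0]) cylinder(h = 612, r = 114); }


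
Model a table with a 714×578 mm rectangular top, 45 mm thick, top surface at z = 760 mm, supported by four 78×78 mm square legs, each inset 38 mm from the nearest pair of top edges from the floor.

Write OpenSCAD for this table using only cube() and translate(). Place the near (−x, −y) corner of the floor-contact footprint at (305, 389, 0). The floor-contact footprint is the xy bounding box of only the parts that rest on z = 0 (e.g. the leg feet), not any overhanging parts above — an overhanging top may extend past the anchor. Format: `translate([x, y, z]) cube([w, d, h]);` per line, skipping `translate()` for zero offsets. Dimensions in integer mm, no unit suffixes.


translate([267, 351, 715]) cube([714, 578, 45]);
translate([305, 389, 0]) cube([78, 78, 715]);
translate([865, 389, 0]) cube([78, 78, 715]);
translate([305, 813, 0]) cube([78, 78, 715]);
translate([865, 813, 0]) cube([78, 78, 715]);


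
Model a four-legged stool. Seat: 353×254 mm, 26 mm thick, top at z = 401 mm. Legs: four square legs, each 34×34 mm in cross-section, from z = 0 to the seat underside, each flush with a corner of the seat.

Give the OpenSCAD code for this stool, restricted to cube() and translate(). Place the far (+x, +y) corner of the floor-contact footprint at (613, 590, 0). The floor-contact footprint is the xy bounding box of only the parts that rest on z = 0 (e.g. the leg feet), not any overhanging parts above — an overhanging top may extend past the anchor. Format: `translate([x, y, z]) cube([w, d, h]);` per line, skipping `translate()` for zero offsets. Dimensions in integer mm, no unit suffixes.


translate([260, 336, 375]) cube([353, 254, 26]);
translate([260, 336, 0]) cube([34, 34, 375]);
translate([579, 336, 0]) cube([34, 34, 375]);
translate([260, 556, 0]) cube([34, 34, 375]);
translate([579, 556, 0]) cube([34, 34, 375]);


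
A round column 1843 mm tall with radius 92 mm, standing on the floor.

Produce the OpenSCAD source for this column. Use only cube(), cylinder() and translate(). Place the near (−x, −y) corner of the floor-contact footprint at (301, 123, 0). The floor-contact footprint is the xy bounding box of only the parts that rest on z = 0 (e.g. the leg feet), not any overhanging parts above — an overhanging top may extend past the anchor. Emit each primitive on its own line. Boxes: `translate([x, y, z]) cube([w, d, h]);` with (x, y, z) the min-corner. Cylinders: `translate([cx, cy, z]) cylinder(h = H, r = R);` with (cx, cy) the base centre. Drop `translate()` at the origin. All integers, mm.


translate([393, 215, 0]) cylinder(h = 1843, r = 92);


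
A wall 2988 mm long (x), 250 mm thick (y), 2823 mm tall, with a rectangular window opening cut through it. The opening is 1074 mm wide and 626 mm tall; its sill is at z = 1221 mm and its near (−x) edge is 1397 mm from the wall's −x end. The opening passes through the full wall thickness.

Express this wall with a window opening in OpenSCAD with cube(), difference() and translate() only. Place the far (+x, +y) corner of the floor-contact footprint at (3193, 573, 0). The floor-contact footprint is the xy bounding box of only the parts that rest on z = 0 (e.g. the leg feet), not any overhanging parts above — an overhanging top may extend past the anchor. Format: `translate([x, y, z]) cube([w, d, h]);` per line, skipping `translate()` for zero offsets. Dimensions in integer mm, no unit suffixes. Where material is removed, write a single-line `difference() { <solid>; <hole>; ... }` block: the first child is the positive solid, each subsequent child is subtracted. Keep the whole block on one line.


difference() { translate([205, 323, 0]) cube([2988, 250, 2823]); translate([1602, 323, 1221]) cube([1074, 250, 626]); }


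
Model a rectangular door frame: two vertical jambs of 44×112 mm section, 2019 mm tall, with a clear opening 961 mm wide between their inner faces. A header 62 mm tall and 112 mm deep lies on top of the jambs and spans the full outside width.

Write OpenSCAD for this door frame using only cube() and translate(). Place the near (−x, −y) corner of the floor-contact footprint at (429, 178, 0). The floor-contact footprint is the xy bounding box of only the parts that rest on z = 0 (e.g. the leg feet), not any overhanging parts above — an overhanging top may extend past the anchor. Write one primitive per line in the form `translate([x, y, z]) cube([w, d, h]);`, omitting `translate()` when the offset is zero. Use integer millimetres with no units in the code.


translate([429, 178, 0]) cube([44, 112, 2019]);
translate([1434, 178, 0]) cube([44, 112, 2019]);
translate([429, 178, 2019]) cube([1049, 112, 62]);


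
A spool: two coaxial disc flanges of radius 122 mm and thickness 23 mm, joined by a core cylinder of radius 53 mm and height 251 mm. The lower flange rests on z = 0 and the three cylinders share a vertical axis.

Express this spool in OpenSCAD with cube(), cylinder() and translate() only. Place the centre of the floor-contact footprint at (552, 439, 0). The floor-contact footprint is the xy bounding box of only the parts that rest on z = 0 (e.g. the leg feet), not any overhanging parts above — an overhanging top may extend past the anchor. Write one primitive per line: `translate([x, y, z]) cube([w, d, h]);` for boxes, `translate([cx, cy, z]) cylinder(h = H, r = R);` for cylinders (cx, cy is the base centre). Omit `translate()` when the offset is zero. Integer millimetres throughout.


translate([552, 439, 0]) cylinder(h = 23, r = 122);
translate([552, 439, 23]) cylinder(h = 251, r = 53);
translate([552, 439, 274]) cylinder(h = 23, r = 122);


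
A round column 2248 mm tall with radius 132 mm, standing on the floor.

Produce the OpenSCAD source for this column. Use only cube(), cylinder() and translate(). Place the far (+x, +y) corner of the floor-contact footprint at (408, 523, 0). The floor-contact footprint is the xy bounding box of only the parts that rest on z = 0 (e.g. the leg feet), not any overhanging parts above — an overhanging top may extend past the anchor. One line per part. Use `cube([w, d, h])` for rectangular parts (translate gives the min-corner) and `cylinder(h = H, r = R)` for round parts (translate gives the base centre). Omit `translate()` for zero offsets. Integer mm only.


translate([276, 391, 0]) cylinder(h = 2248, r = 132);


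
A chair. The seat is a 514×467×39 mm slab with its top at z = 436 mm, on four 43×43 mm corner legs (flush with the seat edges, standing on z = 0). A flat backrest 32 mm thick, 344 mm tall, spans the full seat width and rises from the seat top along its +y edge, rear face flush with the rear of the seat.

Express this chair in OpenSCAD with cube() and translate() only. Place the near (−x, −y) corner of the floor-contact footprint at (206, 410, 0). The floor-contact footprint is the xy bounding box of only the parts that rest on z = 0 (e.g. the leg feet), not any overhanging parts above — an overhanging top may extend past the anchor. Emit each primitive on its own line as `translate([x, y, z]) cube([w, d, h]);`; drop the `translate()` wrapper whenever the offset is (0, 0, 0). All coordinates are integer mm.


translate([206, 410, 397]) cube([514, 467, 39]);
translate([206, 410, 0]) cube([43, 43, 397]);
translate([677, 410, 0]) cube([43, 43, 397]);
translate([206, 834, 0]) cube([43, 43, 397]);
translate([677, 834, 0]) cube([43, 43, 397]);
translate([206, 845, 436]) cube([514, 32, 344]);


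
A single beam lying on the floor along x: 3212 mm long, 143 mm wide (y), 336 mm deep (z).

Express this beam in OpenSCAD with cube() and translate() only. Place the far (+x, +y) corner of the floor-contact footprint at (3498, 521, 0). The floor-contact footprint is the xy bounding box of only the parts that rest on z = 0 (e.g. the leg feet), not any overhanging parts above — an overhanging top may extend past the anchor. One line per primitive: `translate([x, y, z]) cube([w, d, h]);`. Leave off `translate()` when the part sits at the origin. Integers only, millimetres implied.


translate([286, 378, 0]) cube([3212, 143, 336]);


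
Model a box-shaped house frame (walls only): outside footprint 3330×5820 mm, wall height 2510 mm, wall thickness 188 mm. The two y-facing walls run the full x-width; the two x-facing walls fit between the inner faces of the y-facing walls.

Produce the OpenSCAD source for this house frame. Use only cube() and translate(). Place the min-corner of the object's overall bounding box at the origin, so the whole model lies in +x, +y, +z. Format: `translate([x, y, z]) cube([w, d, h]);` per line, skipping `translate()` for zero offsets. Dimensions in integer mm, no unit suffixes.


cube([3330, 188, 2510]);
translate([0, 5632, 0]) cube([3330, 188, 2510]);
translate([0, 188, 0]) cube([188, 5444, 2510]);
translate([3142, 188, 0]) cube([188, 5444, 2510]);


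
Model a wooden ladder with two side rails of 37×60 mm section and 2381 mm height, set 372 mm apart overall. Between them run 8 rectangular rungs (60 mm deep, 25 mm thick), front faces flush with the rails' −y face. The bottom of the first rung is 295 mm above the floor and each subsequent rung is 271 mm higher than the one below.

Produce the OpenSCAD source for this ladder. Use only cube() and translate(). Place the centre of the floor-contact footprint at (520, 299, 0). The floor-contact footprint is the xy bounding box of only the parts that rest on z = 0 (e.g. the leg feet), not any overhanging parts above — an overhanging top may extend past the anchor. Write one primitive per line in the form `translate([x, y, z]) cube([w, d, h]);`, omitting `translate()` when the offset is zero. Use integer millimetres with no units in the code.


translate([334, 269, 0]) cube([37, 60, 2381]);
translate([669, 269, 0]) cube([37, 60, 2381]);
translate([371, 269, 295]) cube([298, 60, 25]);
translate([371, 269, 566]) cube([298, 60, 25]);
translate([371, 269, 837]) cube([298, 60, 25]);
translate([371, 269, 1108]) cube([298, 60, 25]);
translate([371, 269, 1379]) cube([298, 60, 25]);
translate([371, 269, 1650]) cube([298, 60, 25]);
translate([371, 269, 1921]) cube([298, 60, 25]);
translate([371, 269, 2192]) cube([298, 60, 25]);


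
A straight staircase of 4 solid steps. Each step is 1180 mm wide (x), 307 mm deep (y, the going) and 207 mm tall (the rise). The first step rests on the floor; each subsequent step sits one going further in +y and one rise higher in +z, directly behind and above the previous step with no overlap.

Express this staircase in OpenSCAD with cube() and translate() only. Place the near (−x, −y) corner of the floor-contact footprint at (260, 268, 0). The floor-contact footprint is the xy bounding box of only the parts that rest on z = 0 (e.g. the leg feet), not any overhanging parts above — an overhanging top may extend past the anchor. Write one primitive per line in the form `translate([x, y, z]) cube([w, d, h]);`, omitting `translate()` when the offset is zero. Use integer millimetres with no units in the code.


translate([260, 268, 0]) cube([1180, 307, 207]);
translate([260, 575, 207]) cube([1180, 307, 207]);
translate([260, 882, 414]) cube([1180, 307, 207]);
translate([260, 1189, 621]) cube([1180, 307, 207]);


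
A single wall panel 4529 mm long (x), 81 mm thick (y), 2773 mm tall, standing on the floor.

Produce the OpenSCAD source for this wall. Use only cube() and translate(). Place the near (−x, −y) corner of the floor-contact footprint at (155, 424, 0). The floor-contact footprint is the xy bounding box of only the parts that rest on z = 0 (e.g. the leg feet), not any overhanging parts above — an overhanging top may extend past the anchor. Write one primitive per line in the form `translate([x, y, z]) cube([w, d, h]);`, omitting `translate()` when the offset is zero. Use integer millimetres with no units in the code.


translate([155, 424, 0]) cube([4529, 81, 2773]);


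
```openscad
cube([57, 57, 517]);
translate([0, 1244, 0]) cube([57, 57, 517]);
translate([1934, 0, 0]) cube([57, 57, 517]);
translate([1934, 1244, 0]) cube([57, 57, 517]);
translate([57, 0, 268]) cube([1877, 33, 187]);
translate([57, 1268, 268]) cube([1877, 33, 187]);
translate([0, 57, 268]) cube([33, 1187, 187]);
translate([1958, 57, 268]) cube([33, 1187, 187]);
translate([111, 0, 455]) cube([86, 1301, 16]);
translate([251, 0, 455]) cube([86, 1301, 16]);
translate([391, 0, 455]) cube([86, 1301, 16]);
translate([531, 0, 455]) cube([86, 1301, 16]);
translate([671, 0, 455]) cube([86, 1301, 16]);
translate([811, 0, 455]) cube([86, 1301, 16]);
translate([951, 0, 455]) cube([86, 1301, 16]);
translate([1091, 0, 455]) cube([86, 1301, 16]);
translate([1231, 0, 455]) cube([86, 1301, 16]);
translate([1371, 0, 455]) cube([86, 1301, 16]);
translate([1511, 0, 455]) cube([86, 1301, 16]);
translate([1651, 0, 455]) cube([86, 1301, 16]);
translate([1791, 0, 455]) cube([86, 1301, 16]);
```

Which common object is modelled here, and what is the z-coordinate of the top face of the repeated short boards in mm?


A bed frame. The slat-top height is 471 mm.

Four posts, four rails, and a row of slats — a bed frame. Slats sit on the rails at z = 268 + 187 = 455; with slat thickness 16, the top is 471 mm.


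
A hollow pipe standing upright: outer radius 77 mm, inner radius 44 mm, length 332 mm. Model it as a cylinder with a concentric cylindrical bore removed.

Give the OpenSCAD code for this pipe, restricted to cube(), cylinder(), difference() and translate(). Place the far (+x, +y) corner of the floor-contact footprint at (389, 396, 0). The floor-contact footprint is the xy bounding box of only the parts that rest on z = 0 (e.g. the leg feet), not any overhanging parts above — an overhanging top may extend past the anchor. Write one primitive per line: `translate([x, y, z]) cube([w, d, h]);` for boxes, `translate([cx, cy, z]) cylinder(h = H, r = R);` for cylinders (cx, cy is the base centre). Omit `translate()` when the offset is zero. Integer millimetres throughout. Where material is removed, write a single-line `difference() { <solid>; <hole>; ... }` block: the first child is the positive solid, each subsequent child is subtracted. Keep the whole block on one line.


difference() { translate([312, 319, 0]) cylinder(h = 332, r = 77); translate([312, 319, 0]) cylinder(h = 332, r = 44); }


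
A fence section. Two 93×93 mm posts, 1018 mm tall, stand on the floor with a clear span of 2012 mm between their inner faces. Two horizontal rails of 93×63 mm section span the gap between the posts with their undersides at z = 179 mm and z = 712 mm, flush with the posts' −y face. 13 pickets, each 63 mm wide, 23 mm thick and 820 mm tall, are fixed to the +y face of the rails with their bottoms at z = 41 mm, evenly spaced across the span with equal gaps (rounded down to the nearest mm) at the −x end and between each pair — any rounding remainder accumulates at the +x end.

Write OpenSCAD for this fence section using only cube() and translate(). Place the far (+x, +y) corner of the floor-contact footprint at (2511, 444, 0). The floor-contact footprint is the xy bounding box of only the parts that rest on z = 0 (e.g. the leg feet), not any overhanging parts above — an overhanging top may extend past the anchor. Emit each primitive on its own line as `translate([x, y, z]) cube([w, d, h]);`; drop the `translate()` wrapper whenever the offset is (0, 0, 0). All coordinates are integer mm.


translate([313, 351, 0]) cube([93, 93, 1018]);
translate([2418, 351, 0]) cube([93, 93, 1018]);
translate([406, 351, 179]) cube([2012, 93, 63]);
translate([406, 351, 712]) cube([2012, 93, 63]);
translate([491, 444, 41]) cube([63, 23, 820]);
translate([639, 444, 41]) cube([63, 23, 820]);
translate([787, 444, 41]) cube([63, 23, 820]);
translate([935, 444, 41]) cube([63, 23, 820]);
translate([1083, 444, 41]) cube([63, 23, 820]);
translate([1231, 444, 41]) cube([63, 23, 820]);
translate([1379, 444, 41]) cube([63, 23, 820]);
translate([1527, 444, 41]) cube([63, 23, 820]);
translate([1675, 444, 41]) cube([63, 23, 820]);
translate([1823, 444, 41]) cube([63, 23, 820]);
translate([1971, 444, 41]) cube([63, 23, 820]);
translate([2119, 444, 41]) cube([63, 23, 820]);
translate([2267, 444, 41]) cube([63, 23, 820]);


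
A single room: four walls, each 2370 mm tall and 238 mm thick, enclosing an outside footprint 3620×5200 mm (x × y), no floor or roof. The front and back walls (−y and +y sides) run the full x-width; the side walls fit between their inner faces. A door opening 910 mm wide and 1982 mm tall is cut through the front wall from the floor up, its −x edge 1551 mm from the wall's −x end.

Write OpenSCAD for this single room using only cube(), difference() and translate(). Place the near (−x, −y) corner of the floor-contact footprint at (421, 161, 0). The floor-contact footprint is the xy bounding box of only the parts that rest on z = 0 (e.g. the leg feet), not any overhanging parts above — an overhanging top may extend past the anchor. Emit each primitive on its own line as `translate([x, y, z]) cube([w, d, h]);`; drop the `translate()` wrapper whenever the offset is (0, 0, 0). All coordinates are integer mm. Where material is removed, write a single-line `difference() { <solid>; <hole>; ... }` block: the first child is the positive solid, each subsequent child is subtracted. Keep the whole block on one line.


difference() { translate([421, 161, 0]) cube([3620, 238, 2370]); translate([1972, 161, 0]) cube([910, 238, 1982]); }
translate([421, 5123, 0]) cube([3620, 238, 2370]);
translate([421, 399, 0]) cube([238, 4724, 2370]);
translate([3803, 399, 0]) cube([238, 4724, 2370]);


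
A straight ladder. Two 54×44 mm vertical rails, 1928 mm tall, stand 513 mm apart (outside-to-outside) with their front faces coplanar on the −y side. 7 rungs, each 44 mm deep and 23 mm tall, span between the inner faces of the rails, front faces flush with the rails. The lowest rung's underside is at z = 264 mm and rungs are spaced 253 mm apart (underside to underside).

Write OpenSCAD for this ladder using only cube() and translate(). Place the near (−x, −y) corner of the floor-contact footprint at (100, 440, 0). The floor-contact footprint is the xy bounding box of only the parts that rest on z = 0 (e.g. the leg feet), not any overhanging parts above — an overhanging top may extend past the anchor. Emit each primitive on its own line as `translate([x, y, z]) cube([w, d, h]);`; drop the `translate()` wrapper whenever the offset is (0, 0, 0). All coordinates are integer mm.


// rung span = 513 - 2*54 = 405
// rung[k] z = 264 + k*253
translate([100, 440, 0]) cube([54, 44, 1928]);
translate([559, 440, 0]) cube([54, 44, 1928]);
translate([154, 440, 264]) cube([405, 44, 23]);
translate([154, 440, 517]) cube([405, 44, 23]);
translate([154, 440, 770]) cube([405, 44, 23]);
translate([154, 440, 1023]) cube([405, 44, 23]);
translate([154, 440, 1276]) cube([405, 44, 23]);
translate([154, 440, 1529]) cube([405, 44, 23]);
translate([154, 440, 1782]) cube([405, 44, 23]);


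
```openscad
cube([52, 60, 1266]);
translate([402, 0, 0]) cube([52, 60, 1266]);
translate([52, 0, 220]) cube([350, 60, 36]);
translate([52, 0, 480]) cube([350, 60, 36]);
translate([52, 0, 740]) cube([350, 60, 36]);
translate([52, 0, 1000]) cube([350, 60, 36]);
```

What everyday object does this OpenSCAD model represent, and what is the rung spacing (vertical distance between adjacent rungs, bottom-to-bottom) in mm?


A ladder. The rung spacing is 260 mm.

Two tall 52×60 posts with 4 short bars between them — a ladder. Adjacent rungs sit at z = 220 and z = 480, so the spacing is 480 − 220 = 260 mm.


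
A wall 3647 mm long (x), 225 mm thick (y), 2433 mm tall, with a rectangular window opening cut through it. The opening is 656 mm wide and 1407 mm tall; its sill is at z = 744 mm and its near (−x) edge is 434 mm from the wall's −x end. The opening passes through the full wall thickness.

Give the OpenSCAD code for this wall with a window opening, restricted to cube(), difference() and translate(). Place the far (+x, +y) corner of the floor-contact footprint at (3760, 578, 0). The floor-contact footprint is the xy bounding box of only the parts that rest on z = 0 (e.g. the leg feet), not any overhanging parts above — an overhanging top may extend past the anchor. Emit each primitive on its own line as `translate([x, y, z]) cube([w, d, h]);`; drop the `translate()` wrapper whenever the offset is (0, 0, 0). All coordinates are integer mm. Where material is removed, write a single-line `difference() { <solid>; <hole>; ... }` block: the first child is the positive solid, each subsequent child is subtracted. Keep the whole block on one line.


difference() { translate([113, 353, 0]) cube([3647, 225, 2433]); translate([547, 353, 744]) cube([656, 225, 1407]); }


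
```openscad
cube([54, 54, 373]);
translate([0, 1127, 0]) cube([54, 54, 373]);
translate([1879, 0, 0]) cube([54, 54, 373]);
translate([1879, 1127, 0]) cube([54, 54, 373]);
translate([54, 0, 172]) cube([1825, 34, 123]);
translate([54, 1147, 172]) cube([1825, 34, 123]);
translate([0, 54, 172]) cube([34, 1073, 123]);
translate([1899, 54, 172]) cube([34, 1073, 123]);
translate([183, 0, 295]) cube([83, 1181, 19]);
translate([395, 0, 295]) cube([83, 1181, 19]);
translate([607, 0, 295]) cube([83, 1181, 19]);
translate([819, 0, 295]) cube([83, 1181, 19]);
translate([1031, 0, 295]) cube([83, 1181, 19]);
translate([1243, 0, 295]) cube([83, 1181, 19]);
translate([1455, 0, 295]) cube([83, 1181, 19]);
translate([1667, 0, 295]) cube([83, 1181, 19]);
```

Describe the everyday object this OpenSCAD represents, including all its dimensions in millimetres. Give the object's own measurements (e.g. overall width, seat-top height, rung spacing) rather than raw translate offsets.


A bed frame 1933 mm long (x) by 1181 mm wide (y). Four 54×54 mm corner posts, 373 mm tall, at the corners of the footprint. Four rails of 34 mm thickness and 123 mm height run between adjacent posts with their undersides at z = 172 mm, their outer faces flush with the outside of the frame (the two x-running rails run between the posts' inner faces; the two y-running rails run between the posts' inner faces). 8 slats, each 83 mm wide (x) and 19 mm thick, lie across the top of the two x-running rails, running the full 1181 mm width of the frame in y; along x they sit between the end posts with a 129 mm gap after the −x posts and between neighbouring slats and before the +x posts.


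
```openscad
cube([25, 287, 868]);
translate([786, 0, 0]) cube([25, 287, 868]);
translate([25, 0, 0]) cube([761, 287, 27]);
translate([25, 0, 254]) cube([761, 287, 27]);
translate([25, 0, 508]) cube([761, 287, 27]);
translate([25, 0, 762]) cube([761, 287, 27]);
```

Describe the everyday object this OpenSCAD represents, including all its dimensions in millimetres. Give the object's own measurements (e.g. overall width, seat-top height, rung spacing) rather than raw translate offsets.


An open bookshelf. Two side panels, each 25 mm thick, 287 mm deep and 868 mm tall, stand 811 mm apart (outside-to-outside). Between them sit 4 shelves, each 27 mm thick and 287 mm deep, spanning the full gap between the sides. The bottom shelf rests on the floor (its underside at z = 0) and the clear gap between one shelf's top and the next shelf's underside is 227 mm.


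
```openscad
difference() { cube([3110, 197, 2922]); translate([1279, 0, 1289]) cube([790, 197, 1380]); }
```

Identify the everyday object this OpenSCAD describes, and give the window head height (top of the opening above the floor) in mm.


A wall with a window opening. The window head height is 2669 mm.

A wall with a rectangular opening subtracted — a window. Sill at z = 1289, opening 1380 mm tall, so the head is at 1289 + 1380 = 2669 mm.


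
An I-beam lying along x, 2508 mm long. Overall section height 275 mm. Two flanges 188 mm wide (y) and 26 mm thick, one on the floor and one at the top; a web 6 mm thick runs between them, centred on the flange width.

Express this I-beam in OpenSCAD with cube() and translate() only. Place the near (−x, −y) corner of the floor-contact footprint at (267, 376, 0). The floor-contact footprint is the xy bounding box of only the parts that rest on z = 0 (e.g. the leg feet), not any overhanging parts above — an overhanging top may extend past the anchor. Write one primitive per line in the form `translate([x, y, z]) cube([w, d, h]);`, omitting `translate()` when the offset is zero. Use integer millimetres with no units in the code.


translate([267, 376, 0]) cube([2508, 188, 26]);
translate([267, 467, 26]) cube([2508, 6, 223]);
translate([267, 376, 249]) cube([2508, 188, 26]);


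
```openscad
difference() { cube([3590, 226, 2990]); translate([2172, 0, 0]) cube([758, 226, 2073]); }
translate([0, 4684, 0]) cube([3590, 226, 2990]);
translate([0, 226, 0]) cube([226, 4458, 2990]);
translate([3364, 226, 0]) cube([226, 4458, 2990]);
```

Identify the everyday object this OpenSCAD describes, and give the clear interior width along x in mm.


A single room. The interior width is 3138 mm.

Four walls enclosing a rectangle with a door in the front wall — a room. Outside width 3590 minus two 226 mm walls gives 3138 mm.


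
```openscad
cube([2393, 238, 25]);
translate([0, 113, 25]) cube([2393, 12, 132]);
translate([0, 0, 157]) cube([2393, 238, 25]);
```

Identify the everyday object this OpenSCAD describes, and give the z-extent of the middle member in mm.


An I-beam. The web height is 132 mm.

Two wide flanges with a thin centred web — an I-beam. Overall 182 mm minus two 25 mm flanges gives a web of 182 − 2·25 = 132 mm.


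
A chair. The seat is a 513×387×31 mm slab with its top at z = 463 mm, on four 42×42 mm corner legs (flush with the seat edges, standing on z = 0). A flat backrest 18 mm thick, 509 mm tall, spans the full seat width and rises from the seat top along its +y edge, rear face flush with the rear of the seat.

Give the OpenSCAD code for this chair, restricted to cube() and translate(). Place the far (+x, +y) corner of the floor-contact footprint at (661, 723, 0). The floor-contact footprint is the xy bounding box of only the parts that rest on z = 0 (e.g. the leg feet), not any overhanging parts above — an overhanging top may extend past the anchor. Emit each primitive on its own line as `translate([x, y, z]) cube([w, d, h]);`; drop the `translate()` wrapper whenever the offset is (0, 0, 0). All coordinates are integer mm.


translate([148, 336, 432]) cube([513, 387, 31]);
translate([148, 336, 0]) cube([42, 42, 432]);
translate([619, 336, 0]) cube([42, 42, 432]);
translate([148, 681, 0]) cube([42, 42, 432]);
translate([619, 681, 0]) cube([42, 42, 432]);
translate([148, 705, 463]) cube([513, 18, 509]);


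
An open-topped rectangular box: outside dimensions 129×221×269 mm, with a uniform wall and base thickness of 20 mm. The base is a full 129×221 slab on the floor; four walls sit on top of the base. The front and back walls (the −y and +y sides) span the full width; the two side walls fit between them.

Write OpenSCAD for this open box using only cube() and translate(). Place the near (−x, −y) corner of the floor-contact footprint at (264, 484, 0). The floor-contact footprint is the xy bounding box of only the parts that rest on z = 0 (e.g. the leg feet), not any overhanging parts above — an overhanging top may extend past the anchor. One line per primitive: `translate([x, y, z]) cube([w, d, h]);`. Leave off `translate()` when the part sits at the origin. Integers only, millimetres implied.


translate([264, 484, 0]) cube([129, 221, 20]);
translate([264, 484, 20]) cube([129, 20, 249]);
translate([264, 685, 20]) cube([129, 20, 249]);
translate([264, 504, 20]) cube([20, 181, 249]);
translate([373, 504, 20]) cube([20, 181, 249]);


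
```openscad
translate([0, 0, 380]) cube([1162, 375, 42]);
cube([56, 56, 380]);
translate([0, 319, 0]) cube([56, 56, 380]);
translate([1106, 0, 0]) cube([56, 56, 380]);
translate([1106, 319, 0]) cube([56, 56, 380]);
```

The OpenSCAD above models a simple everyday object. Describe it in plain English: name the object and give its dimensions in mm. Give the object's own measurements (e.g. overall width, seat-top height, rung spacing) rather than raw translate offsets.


A bench: a 1162×375 mm seat slab, 42 mm thick, top at z = 422 mm, on four 56×56 mm square legs flush with the seat corners and standing on z = 0.


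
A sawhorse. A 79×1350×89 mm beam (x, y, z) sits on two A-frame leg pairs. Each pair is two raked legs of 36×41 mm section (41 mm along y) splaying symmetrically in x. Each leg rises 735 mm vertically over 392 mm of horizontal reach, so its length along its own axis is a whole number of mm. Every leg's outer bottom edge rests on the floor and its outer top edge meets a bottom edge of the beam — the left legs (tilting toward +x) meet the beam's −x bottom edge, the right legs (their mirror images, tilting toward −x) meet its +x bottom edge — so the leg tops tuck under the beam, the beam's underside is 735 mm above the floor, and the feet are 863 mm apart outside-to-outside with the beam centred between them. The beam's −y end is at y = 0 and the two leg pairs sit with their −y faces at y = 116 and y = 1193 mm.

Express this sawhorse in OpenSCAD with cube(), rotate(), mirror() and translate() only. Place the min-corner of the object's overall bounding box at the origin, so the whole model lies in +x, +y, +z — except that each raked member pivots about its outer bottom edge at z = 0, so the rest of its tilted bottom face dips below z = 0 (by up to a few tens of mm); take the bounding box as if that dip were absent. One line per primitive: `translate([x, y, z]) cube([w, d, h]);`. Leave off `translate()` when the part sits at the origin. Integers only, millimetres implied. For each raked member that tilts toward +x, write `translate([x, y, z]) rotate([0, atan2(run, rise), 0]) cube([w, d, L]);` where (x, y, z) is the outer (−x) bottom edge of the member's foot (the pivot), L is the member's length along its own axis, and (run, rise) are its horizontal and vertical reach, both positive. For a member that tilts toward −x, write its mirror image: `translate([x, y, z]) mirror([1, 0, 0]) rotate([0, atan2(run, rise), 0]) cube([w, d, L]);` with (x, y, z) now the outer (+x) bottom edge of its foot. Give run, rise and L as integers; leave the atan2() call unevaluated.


// leg length = √(392² + 735²) = 833
// right-leg outer foot x = 2·392 + 79 = 863
// beam min-corner = (392, 0, 735)
translate([392, 0, 735]) cube([79, 1350, 89]);
translate([0, 116, 0]) rotate([0, atan2(392, 735), 0]) cube([36, 41, 833]);
translate([863, 116, 0]) mirror([1, 0, 0]) rotate([0, atan2(392, 735), 0]) cube([36, 41, 833]);
translate([0, 1193, 0]) rotate([0, atan2(392, 735), 0]) cube([36, 41, 833]);
translate([863, 1193, 0]) mirror([1, 0, 0]) rotate([0, atan2(392, 735), 0]) cube([36, 41, 833]);


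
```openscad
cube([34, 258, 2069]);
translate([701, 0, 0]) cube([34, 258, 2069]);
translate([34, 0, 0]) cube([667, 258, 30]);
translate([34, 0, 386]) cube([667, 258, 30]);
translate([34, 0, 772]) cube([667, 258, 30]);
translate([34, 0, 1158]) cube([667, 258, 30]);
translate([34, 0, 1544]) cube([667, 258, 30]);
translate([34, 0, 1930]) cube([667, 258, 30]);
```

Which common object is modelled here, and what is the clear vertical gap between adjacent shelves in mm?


A bookshelf. The clear shelf gap is 356 mm.

Two tall side panels with 6 horizontal boards between them — a bookshelf. The first two shelf undersides are at z = 0 and z = 386; with shelf thickness 30, the clear gap is 386 − 0 − 30 = 356 mm.


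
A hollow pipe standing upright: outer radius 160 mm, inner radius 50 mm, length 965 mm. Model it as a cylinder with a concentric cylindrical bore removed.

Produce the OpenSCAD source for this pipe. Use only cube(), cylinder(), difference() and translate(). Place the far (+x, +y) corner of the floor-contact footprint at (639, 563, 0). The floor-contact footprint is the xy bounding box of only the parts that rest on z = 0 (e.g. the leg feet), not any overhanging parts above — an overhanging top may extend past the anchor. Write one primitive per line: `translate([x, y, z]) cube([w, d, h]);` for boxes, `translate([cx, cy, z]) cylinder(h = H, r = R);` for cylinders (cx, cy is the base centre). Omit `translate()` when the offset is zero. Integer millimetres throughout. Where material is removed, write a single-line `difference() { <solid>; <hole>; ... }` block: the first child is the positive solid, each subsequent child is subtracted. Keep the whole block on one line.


difference() { translate([479, 403, 0]) cylinder(h = 965, r = 160); translate([479, 403, 0]) cylinder(h = 965, r = 50); }


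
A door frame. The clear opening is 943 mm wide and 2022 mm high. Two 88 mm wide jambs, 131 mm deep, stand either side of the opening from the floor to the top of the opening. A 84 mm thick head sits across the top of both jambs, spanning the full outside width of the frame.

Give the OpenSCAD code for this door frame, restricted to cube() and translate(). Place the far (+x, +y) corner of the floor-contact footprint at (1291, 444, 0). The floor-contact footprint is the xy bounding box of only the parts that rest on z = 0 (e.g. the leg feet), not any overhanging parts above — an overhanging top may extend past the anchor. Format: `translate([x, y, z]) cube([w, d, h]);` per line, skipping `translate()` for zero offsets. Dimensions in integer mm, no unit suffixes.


translate([172, 313, 0]) cube([88, 131, 2022]);
translate([1203, 313, 0]) cube([88, 131, 2022]);
translate([172, 313, 2022]) cube([1119, 131, 84]);


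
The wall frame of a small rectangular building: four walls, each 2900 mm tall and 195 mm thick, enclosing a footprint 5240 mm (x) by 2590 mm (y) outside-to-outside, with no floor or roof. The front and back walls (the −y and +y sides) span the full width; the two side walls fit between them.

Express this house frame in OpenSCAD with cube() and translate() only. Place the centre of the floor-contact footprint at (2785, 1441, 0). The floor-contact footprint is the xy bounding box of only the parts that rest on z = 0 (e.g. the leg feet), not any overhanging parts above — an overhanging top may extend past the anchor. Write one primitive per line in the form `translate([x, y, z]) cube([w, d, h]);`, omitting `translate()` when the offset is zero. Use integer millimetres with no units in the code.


translate([165, 146, 0]) cube([5240, 195, 2900]);
translate([165, 2541, 0]) cube([5240, 195, 2900]);
translate([165, 341, 0]) cube([195, 2200, 2900]);
translate([5210, 341, 0]) cube([195, 2200, 2900]);


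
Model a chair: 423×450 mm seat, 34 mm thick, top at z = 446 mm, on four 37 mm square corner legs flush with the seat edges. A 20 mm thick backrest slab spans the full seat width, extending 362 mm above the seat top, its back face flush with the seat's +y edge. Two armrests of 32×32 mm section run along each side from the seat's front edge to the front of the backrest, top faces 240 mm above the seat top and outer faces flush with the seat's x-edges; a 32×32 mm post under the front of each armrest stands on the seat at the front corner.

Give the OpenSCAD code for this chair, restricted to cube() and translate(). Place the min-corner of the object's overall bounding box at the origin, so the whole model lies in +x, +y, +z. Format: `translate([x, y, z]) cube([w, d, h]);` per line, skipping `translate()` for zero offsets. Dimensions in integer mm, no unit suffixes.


translate([0, 0, 412]) cube([423, 450, 34]);
cube([37, 37, 412]);
translate([386, 0, 0]) cube([37, 37, 412]);
translate([0, 413, 0]) cube([37, 37, 412]);
translate([386, 413, 0]) cube([37, 37, 412]);
translate([0, 430, 446]) cube([423, 20, 362]);
translate([0, 0, 654]) cube([32, 430, 32]);
translate([391, 0, 654]) cube([32, 430, 32]);
translate([0, 0, 446]) cube([32, 32, 208]);
translate([391, 0, 446]) cube([32, 32, 208]);


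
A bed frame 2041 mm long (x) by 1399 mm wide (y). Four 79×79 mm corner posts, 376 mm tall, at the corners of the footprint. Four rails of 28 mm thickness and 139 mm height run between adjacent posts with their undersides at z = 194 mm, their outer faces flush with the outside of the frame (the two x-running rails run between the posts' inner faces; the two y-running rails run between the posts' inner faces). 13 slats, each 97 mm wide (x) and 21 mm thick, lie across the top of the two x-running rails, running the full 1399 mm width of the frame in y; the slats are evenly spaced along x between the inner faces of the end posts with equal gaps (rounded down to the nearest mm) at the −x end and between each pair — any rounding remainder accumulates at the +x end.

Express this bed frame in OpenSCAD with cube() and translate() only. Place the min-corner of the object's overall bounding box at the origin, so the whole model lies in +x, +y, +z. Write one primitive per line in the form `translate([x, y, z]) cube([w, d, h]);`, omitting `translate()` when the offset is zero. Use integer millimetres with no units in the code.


cube([79, 79, 376]);
translate([0, 1320, 0]) cube([79, 79, 376]);
translate([1962, 0, 0]) cube([79, 79, 376]);
translate([1962, 1320, 0]) cube([79, 79, 376]);
translate([79, 0, 194]) cube([1883, 28, 139]);
translate([79, 1371, 194]) cube([1883, 28, 139]);
translate([0, 79, 194]) cube([28, 1241, 139]);
translate([2013, 79, 194]) cube([28, 1241, 139]);
translate([123, 0, 333]) cube([97, 1399, 21]);
translate([264, 0, 333]) cube([97, 1399, 21]);
translate([405, 0, 333]) cube([97, 1399, 21]);
translate([546, 0, 333]) cube([97, 1399, 21]);
translate([687, 0, 333]) cube([97, 1399, 21]);
translate([828, 0, 333]) cube([97, 1399, 21]);
translate([969, 0, 333]) cube([97, 1399, 21]);
translate([1110, 0, 333]) cube([97, 1399, 21]);
translate([1251, 0, 333]) cube([97, 1399, 21]);
translate([1392, 0, 333]) cube([97, 1399, 21]);
translate([1533, 0, 333]) cube([97, 1399, 21]);
translate([1674, 0, 333]) cube([97, 1399, 21]);
translate([1815, 0, 333]) cube([97, 1399, 21]);


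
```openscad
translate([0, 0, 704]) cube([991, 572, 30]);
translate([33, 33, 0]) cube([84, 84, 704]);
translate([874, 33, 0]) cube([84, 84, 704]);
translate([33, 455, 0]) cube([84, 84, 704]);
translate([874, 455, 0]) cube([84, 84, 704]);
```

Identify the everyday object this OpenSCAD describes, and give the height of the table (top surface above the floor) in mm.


A table. The table height is 734 mm.

A 991×572×30 slab sits at z = 704 on four 84 mm square posts — a table. The top surface is at 704 + 30 = 734 mm.


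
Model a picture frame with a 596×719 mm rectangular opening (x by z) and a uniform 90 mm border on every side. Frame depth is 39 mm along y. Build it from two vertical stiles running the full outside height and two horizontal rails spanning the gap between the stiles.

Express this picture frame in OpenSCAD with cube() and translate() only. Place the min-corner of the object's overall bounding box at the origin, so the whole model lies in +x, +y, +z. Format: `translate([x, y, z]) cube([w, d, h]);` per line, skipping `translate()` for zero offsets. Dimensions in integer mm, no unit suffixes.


cube([90, 39, 899]);
translate([686, 0, 0]) cube([90, 39, 899]);
translate([90, 0, 0]) cube([596, 39, 90]);
translate([90, 0, 809]) cube([596, 39, 90]);
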